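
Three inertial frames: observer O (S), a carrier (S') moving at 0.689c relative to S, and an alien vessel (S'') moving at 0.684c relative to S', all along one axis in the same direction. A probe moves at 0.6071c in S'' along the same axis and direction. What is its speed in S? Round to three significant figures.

First combine the probe and alien vessel (S''→S'): u₁ = (0.6071 + 0.684)/(1 + 0.6071×0.684) = 1.2911/1.4152564 = 0.91227.
Then combine with the carrier (S'→S): u = (0.91227 + 0.689)/(1 + 0.91227×0.689) = 1.60127/1.62855403 = 0.98325.

0.983c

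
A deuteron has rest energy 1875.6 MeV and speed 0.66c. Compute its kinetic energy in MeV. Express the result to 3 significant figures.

621 MeV

With β = 0.66, γ = 1/√(1 − 0.66²) = 1/√0.5644 = 1.33109.
Kinetic energy: K = (γ − 1)mc² = (1.33109 − 1) × 1875.6 MeV = 0.33109 × 1875.6 = 621 MeV.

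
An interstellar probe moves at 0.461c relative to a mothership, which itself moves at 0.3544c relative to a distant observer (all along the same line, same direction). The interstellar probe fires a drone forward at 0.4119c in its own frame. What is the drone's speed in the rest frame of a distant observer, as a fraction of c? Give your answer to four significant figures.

Compose velocities in two stages. Stage 1 (into S'): u₁ = (0.4119+0.461)/(1+0.4119×0.461) = 0.7336.
Stage 2 (into S): u = (0.7336+0.3544)/(1+0.7336×0.3544) = 0.8635, so the speed is 0.8635c.

0.8635c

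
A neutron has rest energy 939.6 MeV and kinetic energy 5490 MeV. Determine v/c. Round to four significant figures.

γ = 1 + K/(mc²) = 1 + 5490/939.6 = 6.8429.
β = √(1 − 1/γ²) = √(1 − 0.021356) = √0.978644 = 0.9893.

0.9893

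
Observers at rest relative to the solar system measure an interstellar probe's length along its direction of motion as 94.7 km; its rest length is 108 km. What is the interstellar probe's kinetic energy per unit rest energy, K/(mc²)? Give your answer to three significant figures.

0.140

From L = L₀/γ: γ = 108/94.7 = 1.14044.
K/(mc²) = γ − 1 = 1.14044 − 1 = 0.140.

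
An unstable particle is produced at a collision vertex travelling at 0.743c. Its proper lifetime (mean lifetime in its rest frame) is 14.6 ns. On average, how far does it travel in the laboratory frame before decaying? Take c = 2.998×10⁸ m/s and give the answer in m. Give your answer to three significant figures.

4.86 m

With β = 0.743, γ = 1/√(1 − 0.743²) = 1/√0.447951 = 1.4941.
Lab-frame lifetime: Δt = γτ = 1.4941 × 14.6 ns = 21.814 ns.
Distance: d = vΔt = 0.743 × 2.998×10⁸ m/s × 2.1814×10^-8 s = 4.86 m.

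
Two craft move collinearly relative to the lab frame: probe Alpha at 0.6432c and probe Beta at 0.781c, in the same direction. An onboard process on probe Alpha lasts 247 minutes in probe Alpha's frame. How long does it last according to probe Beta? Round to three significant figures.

257 minutes

Speed of probe Alpha in probe Beta's frame: u = (v_A − v_B)/(1 − v_A v_B/c²) = (0.6432 − 0.781)/(1 − 0.6432×0.781) = −0.1378/0.4976608 = −0.2769; |u| = 0.2769c.
At |u| = 0.2769c, γ = (1 − 0.0766736)^(−1/2) = 1.0407.
The clock on probe Alpha records proper time, so probe Beta measures Δt = γΔτ = 1.0407 × 247 = 257 minutes.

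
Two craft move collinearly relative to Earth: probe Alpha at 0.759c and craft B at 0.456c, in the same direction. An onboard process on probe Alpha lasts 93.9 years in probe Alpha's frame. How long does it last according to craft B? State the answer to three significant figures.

106 years

Transform probe Alpha's velocity into craft B's frame: (0.759 − 0.456)/(1 − 0.759·0.456) = 0.303/0.653896, so the relative speed is 0.46338c.
At |u| = 0.46338c, γ = (1 − 0.214721)^(−1/2) = 1.1285.
Probe Alpha's interval is proper; time dilation gives Δt_B = γΔτ = 1.1285 × 93.9 years = 106 years.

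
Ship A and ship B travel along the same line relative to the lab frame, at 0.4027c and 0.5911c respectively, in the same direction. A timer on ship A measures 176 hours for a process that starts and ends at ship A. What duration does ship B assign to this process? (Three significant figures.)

The velocity of ship A relative to ship B is (0.4027 − 0.5911)c / (1 − 0.4027×0.5911) = −0.24726c; relative speed 0.24726c.
At |u| = 0.24726c, γ = (1 − 0.0611375)^(−1/2) = 1.032.
The clock on ship A records proper time, so ship B measures Δt = γΔτ = 1.032 × 176 = 182 hours.

182 hours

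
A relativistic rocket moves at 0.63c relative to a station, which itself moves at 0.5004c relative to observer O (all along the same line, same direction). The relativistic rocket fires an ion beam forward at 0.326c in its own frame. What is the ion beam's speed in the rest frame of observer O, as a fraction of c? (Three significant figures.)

Apply u = (u'+v)/(1+u'v) twice. Ion beam in the station frame: (0.326+0.63)/(1+0.326·0.63) = 0.956/1.20538 = 0.79311c.
That velocity, transformed to the rest frame of observer O: (0.79311+0.5004)/(1+0.79311·0.5004) = 1.29351/1.396872244 = 0.926c.

0.926c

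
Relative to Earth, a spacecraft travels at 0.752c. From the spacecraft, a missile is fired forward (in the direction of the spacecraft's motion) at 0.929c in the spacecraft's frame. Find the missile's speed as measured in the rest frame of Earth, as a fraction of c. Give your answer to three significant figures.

0.990c

Relativistic velocity addition: u = (u' + v)/(1 + u'v/c²), with u' = 0.929c and v = 0.752c.
Numerator: 0.929 + 0.752 = 1.681. Denominator: 1 + (0.929)(0.752) = 1.698608.
u = 1.681/1.698608 = 0.98963, so the speed is 0.990c.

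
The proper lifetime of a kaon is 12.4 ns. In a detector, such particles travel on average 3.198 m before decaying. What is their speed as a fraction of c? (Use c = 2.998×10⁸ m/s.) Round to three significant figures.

0.652c

d = βγcτ ⇒ βγ = d/(cτ) = 3.198 m / (3.71752 m) = 0.86025.
β = (βγ)/√(1+(βγ)²) = 0.86025/√1.74003 = 0.652.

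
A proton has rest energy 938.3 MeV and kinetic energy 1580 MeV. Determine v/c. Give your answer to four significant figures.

0.9280

γ = 1 + K/(mc²) = 1 + 1580/938.3 = 2.6839.
β = √(1 − 1/γ²) = √(1 − 0.138825) = √0.861175 = 0.9280.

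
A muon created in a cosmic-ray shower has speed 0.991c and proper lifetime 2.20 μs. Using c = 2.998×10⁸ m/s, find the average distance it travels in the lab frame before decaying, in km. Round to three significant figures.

4.88 km

With β = 0.991, γ = 1/√(1 − 0.991²) = 1/√0.017919 = 7.4704.
Lab-frame lifetime: Δt = γτ = 7.4704 × 2.20 μs = 16.435 μs.
Distance: d = vΔt = 0.991 × 2.998×10⁸ m/s × 1.6435×10^-5 s = 4880 m = 4.88 km.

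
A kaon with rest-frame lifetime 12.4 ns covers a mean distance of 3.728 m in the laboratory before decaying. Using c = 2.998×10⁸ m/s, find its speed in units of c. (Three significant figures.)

d = βγcτ ⇒ βγ = d/(cτ) = 3.728 m / (3.71752 m) = 1.0028.
β = (βγ)/√(1+(βγ)²) = 1.0028/√2.00561 = 0.708.

0.708c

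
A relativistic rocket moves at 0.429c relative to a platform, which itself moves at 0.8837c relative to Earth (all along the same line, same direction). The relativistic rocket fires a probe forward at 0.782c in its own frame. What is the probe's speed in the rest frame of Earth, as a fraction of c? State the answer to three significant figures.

Apply u = (u'+v)/(1+u'v) twice. Probe in the platform frame: (0.782+0.429)/(1+0.782·0.429) = 1.211/1.335478 = 0.90679c.
That velocity, transformed to the rest frame of Earth: (0.90679+0.8837)/(1+0.90679·0.8837) = 1.79049/1.801330323 = 0.99398c.

0.994c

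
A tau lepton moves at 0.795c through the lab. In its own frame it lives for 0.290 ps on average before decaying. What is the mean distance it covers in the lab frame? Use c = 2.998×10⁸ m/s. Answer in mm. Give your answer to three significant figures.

0.114 mm

γ = 1/√(1 − β²) = 1/√(1 − 0.632025) = 1/√0.367975 = 1/0.606609 = 1.6485.
Lab-frame lifetime: Δt = γτ = 1.6485 × 0.290 ps = 0.47806 ps.
Distance: d = vΔt = 0.795 × 2.998×10⁸ m/s × 4.7806×10^-13 s = 1.14×10^-4 m = 0.114 mm.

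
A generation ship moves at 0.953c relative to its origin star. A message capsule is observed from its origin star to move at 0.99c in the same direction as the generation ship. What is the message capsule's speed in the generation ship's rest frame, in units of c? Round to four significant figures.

0.6545c

Transform to the generation ship's frame: u' = (u − v)/(1 − uv/c²).
u' = (0.99 − 0.953)/(1 − 0.99×0.953) = 0.037/0.05653 = 0.65452.
Speed in the generation ship's frame: 0.6545c (in the same direction).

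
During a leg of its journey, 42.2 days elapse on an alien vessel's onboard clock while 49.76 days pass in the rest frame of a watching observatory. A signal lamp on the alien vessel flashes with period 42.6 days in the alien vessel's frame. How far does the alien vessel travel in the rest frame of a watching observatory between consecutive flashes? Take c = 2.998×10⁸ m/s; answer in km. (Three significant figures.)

6.89×10^11 km

The time-dilation ratio gives γ = 49.76/42.2 = 1.17915.
β = √(1 − 1/γ²) = 0.52989. Lab-frame period = γτ = 1.17915×42.6 days = 50.232 days. Distance = βc × γτ = 0.52989 × 2.998×10⁸ m/s × 4340044.8 s = 6.8946×10^14 m = 6.89×10^11 km.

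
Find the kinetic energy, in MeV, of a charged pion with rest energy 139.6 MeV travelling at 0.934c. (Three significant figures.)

With β = 0.934, γ = 1/√(1 − 0.934²) = 1/√0.127644 = 2.799.
Kinetic energy: K = (γ − 1)mc² = (2.799 − 1) × 139.6 MeV = 1.799 × 139.6 = 251 MeV.

251 MeV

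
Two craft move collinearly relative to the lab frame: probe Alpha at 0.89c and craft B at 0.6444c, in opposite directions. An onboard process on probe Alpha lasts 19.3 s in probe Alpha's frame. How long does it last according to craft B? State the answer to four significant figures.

87.10 s

Transform probe Alpha's velocity into craft B's frame: (0.89 + 0.6444)/(1 + 0.89·0.6444) = 1.5344/1.573516, so the relative speed is 0.97514c.
At |u| = 0.97514c, γ = (1 − 0.950898)^(−1/2) = 4.5128.
Probe Alpha's interval is proper; time dilation gives Δt_B = γΔτ = 4.5128 × 19.3 s = 87.10 s.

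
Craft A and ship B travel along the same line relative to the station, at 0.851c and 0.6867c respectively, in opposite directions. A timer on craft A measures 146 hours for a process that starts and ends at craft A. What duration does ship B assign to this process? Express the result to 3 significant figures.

606 hours

The velocity of craft A relative to ship B is (0.851 + 0.6867)c / (1 + 0.851×0.6867) = 0.97054c; relative speed 0.97054c.
γ for this relative speed: γ = 1/√(1 − 0.941948) = 4.1504.
Craft A's interval is proper; time dilation gives Δt_B = γΔτ = 4.1504 × 146 hours = 606 hours.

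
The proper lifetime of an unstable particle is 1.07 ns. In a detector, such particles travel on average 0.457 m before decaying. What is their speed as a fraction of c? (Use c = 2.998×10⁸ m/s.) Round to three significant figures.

d = βγcτ ⇒ βγ = d/(cτ) = 0.4570 m / (0.320786 m) = 1.4246.
β = (βγ)/√(1+(βγ)²) = 1.4246/√3.02949 = 0.818.

0.818c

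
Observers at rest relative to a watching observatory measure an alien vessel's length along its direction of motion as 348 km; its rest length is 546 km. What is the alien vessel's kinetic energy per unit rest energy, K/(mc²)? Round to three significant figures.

γ = L₀/L = 546/348 = 1.56897.
Since K = (γ−1)mc², K/(mc²) = 1.56897 − 1 = 0.569.

0.569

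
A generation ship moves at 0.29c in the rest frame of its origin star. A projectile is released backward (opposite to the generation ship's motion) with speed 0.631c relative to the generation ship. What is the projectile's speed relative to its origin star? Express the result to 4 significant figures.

In units of c, u = (u' + v)/(1 + u'v) with u' = −0.631 and v = 0.29.
Numerator: −0.631 + 0.29 = −0.341. Denominator: 1 + (−0.631)(0.29) = 0.81701.
u = −0.341/0.81701 = −0.41738, so the speed is 0.4174c.

0.4174c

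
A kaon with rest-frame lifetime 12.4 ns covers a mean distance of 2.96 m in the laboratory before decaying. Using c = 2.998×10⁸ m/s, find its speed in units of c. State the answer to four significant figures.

d = βγcτ ⇒ βγ = d/(cτ) = 2.960 m / (3.71752 m) = 0.79623.
β = (βγ)/√(1+(βγ)²) = 0.79623/√1.633982 = 0.6229.

0.6229c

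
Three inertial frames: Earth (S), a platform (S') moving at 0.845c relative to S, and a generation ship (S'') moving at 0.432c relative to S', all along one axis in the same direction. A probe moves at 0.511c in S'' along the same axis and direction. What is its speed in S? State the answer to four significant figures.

0.9787c

First combine the probe and generation ship (S''→S'): u₁ = (0.511 + 0.432)/(1 + 0.511×0.432) = 0.943/1.220752 = 0.77247.
Then combine with the platform (S'→S): u = (0.77247 + 0.845)/(1 + 0.77247×0.845) = 1.61747/1.65273715 = 0.97866.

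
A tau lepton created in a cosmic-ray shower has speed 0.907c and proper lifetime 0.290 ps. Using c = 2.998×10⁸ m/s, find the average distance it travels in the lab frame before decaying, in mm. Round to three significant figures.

0.187 mm

β² = 0.822649, so γ = 1/√0.177351 = 2.3746.
Lab-frame lifetime: Δt = γτ = 2.3746 × 0.290 ps = 0.68863 ps.
Distance: d = vΔt = 0.907 × 2.998×10⁸ m/s × 6.8863×10^-13 s = 1.87×10^-4 m = 0.187 mm.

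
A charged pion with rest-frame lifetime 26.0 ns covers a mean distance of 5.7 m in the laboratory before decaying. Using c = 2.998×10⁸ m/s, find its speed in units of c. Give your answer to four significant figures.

0.5903c

d = βγcτ ⇒ βγ = d/(cτ) = 5.700 m / (7.7948 m) = 0.73126.
β = (βγ)/√(1+(βγ)²) = 0.73126/√1.534741 = 0.5903.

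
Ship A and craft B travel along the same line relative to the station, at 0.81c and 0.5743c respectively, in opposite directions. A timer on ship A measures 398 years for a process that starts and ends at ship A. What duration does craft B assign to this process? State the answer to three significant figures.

The velocity of ship A relative to craft B is (0.81 + 0.5743)c / (1 + 0.81×0.5743) = 0.9448c; relative speed 0.9448c.
At |u| = 0.9448c, γ = (1 − 0.892647)^(−1/2) = 3.0521.
The clock on ship A records proper time, so craft B measures Δt = γΔτ = 3.0521 × 398 = 1210 years.

1210 years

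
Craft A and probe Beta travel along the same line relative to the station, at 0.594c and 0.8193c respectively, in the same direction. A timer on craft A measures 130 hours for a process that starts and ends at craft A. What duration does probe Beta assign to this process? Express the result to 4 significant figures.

The velocity of craft A relative to probe Beta is (0.594 − 0.8193)c / (1 − 0.594×0.8193) = −0.43889c; relative speed 0.43889c.
At |u| = 0.43889c, γ = (1 − 0.192624)^(−1/2) = 1.1129.
The clock on craft A records proper time, so probe Beta measures Δt = γΔτ = 1.1129 × 130 = 144.7 hours.

144.7 hours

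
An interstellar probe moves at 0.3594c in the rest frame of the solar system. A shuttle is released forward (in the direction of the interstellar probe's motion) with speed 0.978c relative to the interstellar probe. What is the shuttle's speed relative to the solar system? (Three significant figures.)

In units of c, u = (u' + v)/(1 + u'v) with u' = 0.978 and v = 0.3594.
Numerator: 0.978 + 0.3594 = 1.3374. Denominator: 1 + (0.978)(0.3594) = 1.3514932.
u = 1.3374/1.3514932 = 0.98957, so the speed is 0.990c.

0.990c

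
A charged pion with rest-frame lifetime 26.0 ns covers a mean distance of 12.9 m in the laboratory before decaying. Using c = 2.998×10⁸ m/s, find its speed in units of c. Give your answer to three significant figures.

d = βγcτ ⇒ βγ = d/(cτ) = 12.90 m / (7.7948 m) = 1.6549.
β = (βγ)/√(1+(βγ)²) = 1.6549/√3.73869 = 0.856.

0.856c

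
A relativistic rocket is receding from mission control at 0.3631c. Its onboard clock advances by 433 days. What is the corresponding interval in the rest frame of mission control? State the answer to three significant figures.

γ = 1/√(1 − β²) = 1/√(1 − 0.13184161) = 1/√0.86815839 = 1/0.93175 = 1.0732.
The onboard clock measures proper time, so the interval in the rest frame of mission control is dilated: Δt = γ·Δτ = 1.0732 × 433 days = 465 days.

465 days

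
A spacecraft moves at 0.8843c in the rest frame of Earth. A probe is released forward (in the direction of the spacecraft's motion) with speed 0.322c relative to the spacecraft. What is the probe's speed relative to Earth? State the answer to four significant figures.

Relativistic velocity addition: u = (u' + v)/(1 + u'v/c²), with u' = 0.322c and v = 0.8843c.
Numerator: 0.322 + 0.8843 = 1.2063. Denominator: 1 + (0.322)(0.8843) = 1.2847446.
u = 1.2063/1.2847446 = 0.93894, so the speed is 0.9389c.

0.9389c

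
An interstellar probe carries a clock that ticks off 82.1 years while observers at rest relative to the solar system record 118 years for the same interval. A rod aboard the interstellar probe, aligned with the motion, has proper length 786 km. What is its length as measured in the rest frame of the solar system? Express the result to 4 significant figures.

546.9 km

From Δt = γΔτ: γ = 118/82.1 = 1.43727.
The rod contracts by the same γ: 786 km / 1.43727 = 546.9 km.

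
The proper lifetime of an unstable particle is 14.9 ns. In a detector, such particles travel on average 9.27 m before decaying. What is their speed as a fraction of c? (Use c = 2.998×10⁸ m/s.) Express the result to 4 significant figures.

Let x = d/(cτ) = 9.270 m / (2.998×10⁸ m/s × 1.490×10^-8 s) = 2.0752. Since d = βγcτ, x = βγ = β/√(1−β²).
Solving: β² = x²/(1+x²) = 4.30646/5.30646 = 0.81155, so β = 0.9009.

0.9009c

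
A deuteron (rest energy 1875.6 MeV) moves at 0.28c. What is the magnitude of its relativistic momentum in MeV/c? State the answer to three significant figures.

Lorentz factor: γ = (1 − 0.0784)^(−1/2) = 1.0417.
Momentum: p = γβ·mc = 1.0417 × 0.28 × 1875.6 MeV/c = 547 MeV/c.

547 MeV/c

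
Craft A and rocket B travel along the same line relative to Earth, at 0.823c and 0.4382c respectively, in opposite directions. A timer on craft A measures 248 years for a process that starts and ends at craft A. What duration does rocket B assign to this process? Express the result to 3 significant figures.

661 years

Speed of craft A in rocket B's frame: u = (v_A + v_B)/(1 + v_A v_B/c²) = (0.823 + 0.4382)/(1 + 0.823×0.4382) = 1.2612/1.3606386 = 0.92692; |u| = 0.92692c.
At |u| = 0.92692c, γ = (1 − 0.859181)^(−1/2) = 2.6648.
Craft A's interval is proper; time dilation gives Δt_B = γΔτ = 2.6648 × 248 years = 661 years.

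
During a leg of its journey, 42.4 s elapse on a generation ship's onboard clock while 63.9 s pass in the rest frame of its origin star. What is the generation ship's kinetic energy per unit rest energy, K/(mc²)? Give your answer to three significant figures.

γ = Δt/Δτ = 63.9/42.4 = 1.50708.
K/(mc²) = γ − 1 = 1.50708 − 1 = 0.507.

0.507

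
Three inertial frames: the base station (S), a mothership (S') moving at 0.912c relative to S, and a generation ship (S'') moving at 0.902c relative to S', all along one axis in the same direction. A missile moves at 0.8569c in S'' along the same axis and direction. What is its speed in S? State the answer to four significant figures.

First combine the missile and generation ship (S''→S'): u₁ = (0.8569 + 0.902)/(1 + 0.8569×0.902) = 1.7589/1.7729238 = 0.99209.
Then combine with the mothership (S'→S): u = (0.99209 + 0.912)/(1 + 0.99209×0.912) = 1.90409/1.90478608 = 0.99963.

0.9996c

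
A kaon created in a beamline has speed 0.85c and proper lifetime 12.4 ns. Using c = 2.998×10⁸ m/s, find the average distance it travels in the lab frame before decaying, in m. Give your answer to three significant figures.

6.00 m

Lorentz factor: γ = (1 − 0.7225)^(−1/2) = 1.8983.
Lab-frame lifetime: Δt = γτ = 1.8983 × 12.4 ns = 23.539 ns.
Distance: d = vΔt = 0.85 × 2.998×10⁸ m/s × 2.3539×10^-8 s = 6.00 m.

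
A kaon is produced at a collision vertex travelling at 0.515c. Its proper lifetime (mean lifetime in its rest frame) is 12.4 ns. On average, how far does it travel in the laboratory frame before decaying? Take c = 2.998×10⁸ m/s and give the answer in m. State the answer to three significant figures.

2.23 m

γ = 1/√(1 − β²) = 1/√(1 − 0.265225) = 1/√0.734775 = 1/0.85719 = 1.1666.
Lab-frame lifetime: Δt = γτ = 1.1666 × 12.4 ns = 14.466 ns.
Distance: d = vΔt = 0.515 × 2.998×10⁸ m/s × 1.4466×10^-8 s = 2.23 m.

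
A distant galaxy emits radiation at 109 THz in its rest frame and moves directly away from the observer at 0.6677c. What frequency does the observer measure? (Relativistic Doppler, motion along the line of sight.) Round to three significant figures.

Relativistic Doppler (source moving away): f_obs = f_src · √((1−β)/(1+β)).
With β = 0.6677: factor = √(0.3323/1.6677) = 0.44638.
f_obs = 109 × 0.44638 = 48.7 THz.

48.7 THz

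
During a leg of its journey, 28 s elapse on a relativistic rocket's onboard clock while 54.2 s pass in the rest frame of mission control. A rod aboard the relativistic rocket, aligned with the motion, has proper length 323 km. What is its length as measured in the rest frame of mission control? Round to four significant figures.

166.9 km

The time-dilation ratio gives γ = 54.2/28 = 1.93571.
L = L₀/γ = 323/1.93571 = 166.9 km.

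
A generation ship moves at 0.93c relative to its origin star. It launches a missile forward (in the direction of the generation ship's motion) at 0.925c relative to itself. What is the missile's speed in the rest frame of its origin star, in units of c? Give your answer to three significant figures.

Relativistic velocity addition: u = (u' + v)/(1 + u'v/c²), with u' = 0.925c and v = 0.93c.
Numerator: 0.925 + 0.93 = 1.855. Denominator: 1 + (0.925)(0.93) = 1.86025.
u = 1.855/1.86025 = 0.99718, so the speed is 0.997c.

0.997c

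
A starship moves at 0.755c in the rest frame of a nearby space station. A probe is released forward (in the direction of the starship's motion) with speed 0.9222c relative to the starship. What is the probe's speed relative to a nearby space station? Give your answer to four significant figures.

0.9888c

In units of c, u = (u' + v)/(1 + u'v) with u' = 0.9222 and v = 0.755.
Numerator: 0.9222 + 0.755 = 1.6772. Denominator: 1 + (0.9222)(0.755) = 1.696261.
u = 1.6772/1.696261 = 0.98876, so the speed is 0.9888c.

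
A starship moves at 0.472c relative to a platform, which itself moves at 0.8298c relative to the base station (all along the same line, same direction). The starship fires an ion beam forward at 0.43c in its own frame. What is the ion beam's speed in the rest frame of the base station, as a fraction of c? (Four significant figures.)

Apply u = (u'+v)/(1+u'v) twice. Ion beam in the platform frame: (0.43+0.472)/(1+0.43·0.472) = 0.902/1.20296 = 0.74982c.
That velocity, transformed to the rest frame of the base station: (0.74982+0.8298)/(1+0.74982·0.8298) = 1.57962/1.622200636 = 0.97375c.

0.9738c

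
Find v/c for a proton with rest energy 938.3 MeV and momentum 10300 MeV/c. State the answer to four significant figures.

βγ = pc/(mc²) = 10300/938.3 = 10.977.
Since γ² = 1 + (βγ)² = 121.495, γ = √121.495 = 11.0225, and β = (βγ)/γ = 10.977/11.0225 = 0.9959.

0.9959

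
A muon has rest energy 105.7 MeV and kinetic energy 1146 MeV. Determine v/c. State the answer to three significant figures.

0.996

K = (γ−1)mc², so γ = 1 + 1146/105.7 = 11.842.
Then v/c = √(1 − γ⁻²) = √(1 − 0.00713099) = √0.99286901 = 0.996.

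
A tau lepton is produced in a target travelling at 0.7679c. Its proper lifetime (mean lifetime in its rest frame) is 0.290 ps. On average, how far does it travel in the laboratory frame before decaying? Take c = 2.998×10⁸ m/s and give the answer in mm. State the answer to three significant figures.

0.104 mm

With β = 0.7679, γ = 1/√(1 − 0.7679²) = 1/√0.41032959 = 1.5611.
Lab-frame lifetime: Δt = γτ = 1.5611 × 0.290 ps = 0.45272 ps.
Distance: d = vΔt = 0.7679 × 2.998×10⁸ m/s × 4.5272×10^-13 s = 1.04×10^-4 m = 0.104 mm.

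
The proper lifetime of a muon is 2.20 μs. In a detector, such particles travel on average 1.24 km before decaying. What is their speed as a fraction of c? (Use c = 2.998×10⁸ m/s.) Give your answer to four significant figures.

Lab distance = (lab lifetime)·v = γτ·βc, so βγ = d/(cτ) = 1240/(2.998×10⁸ × 2.200×10^-6) = 1.88.
With βγ = 1.88: γ² = 1 + (βγ)² = 4.5344, and β = (βγ)/γ = 1.88/2.12941 = 0.8829.

0.8829c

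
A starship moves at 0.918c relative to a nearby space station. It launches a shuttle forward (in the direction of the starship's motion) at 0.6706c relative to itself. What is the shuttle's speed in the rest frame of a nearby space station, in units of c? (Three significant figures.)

0.983c

In units of c, u = (u' + v)/(1 + u'v) with u' = 0.6706 and v = 0.918.
Numerator: 0.6706 + 0.918 = 1.5886. Denominator: 1 + (0.6706)(0.918) = 1.6156108.
u = 1.5886/1.6156108 = 0.98328, so the speed is 0.983c.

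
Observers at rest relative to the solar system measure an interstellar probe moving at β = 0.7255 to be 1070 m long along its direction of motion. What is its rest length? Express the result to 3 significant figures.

1550 m

γ = 1/√(1 − β²) = 1/√(1 − 0.52635025) = 1/√0.47364975 = 1/0.688222 = 1.453.
Proper length: L₀ = γ·L = 1.453 × 1070 = 1550 m.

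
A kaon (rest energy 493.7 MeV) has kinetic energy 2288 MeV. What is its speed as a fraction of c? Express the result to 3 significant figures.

0.984c

γ = 1 + K/(mc²) = 1 + 2288/493.7 = 5.6344.
β = √(1 − 1/γ²) = √(1 − 0.0314996) = √0.9685004 = 0.984.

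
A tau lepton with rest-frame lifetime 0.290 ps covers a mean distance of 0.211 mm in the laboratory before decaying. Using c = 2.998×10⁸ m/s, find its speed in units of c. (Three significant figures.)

0.925c

Let x = d/(cτ) = 2.110×10^-4 m / (2.998×10⁸ m/s × 2.900×10^-13 s) = 2.4269. Since d = βγcτ, x = βγ = β/√(1−β²).
Solving: β² = x²/(1+x²) = 5.88984/6.88984 = 0.854859, so β = 0.925.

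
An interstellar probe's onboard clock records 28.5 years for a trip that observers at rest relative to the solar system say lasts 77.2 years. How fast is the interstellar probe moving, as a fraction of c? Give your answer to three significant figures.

0.929c

γ = Δt/Δτ = 77.2/28.5 = 2.7088.
β = √(1 − 1/γ²) = √(1 − 0.136284) = √0.863716 = 0.929.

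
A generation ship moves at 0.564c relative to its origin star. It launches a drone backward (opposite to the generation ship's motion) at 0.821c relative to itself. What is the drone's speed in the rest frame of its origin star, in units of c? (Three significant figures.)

0.479c

In units of c, u = (u' + v)/(1 + u'v) with u' = −0.821 and v = 0.564.
Numerator: −0.821 + 0.564 = −0.257. Denominator: 1 + (−0.821)(0.564) = 0.536956.
u = −0.257/0.536956 = −0.47862, so the speed is 0.479c.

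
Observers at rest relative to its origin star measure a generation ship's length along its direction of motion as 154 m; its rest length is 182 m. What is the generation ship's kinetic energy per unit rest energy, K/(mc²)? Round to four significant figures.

From L = L₀/γ: γ = 182/154 = 1.18182.
K/(mc²) = γ − 1 = 1.18182 − 1 = 0.1818.

0.1818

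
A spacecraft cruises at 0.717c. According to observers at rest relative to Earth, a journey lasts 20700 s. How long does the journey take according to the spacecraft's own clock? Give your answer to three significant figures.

Lorentz factor: γ = (1 − 0.514089)^(−1/2) = 1.4346.
The spacecraft's clock runs slow as seen from Earth, so Δτ = Δt/γ = 20700/1.4346 = 14400 s.

14400 s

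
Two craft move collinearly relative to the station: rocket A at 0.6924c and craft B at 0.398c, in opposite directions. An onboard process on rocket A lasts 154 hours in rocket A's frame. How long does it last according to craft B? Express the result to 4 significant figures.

296.8 hours

Transform rocket A's velocity into craft B's frame: (0.6924 + 0.398)/(1 + 0.6924·0.398) = 1.0904/1.2755752, so the relative speed is 0.85483c.
γ for this relative speed: γ = 1/√(1 − 0.730734) = 1.9271.
Rocket A's interval is proper; time dilation gives Δt_B = γΔτ = 1.9271 × 154 hours = 296.8 hours.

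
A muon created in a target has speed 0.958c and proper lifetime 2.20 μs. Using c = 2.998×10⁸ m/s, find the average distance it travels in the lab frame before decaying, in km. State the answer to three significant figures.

2.20 km

γ = 1/√(1 − β²) = 1/√(1 − 0.917764) = 1/√0.082236 = 1/0.286768 = 3.4871.
Lab-frame lifetime: Δt = γτ = 3.4871 × 2.20 μs = 7.6716 μs.
Distance: d = vΔt = 0.958 × 2.998×10⁸ m/s × 7.6716×10^-6 s = 2200 m = 2.20 km.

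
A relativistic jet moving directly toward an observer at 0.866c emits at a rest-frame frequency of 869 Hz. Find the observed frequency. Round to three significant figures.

3240 Hz

Relativistic Doppler (source moving toward): f_obs = f_src · √((1+β)/(1−β)).
With β = 0.866: factor = √(1.866/0.134) = 3.7317.
f_obs = 869 × 3.7317 = 3240 Hz.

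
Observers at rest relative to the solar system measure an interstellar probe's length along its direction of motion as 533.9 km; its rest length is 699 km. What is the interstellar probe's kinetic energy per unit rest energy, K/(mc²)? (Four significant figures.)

γ = L₀/L = 699/533.9 = 1.30923.
K/(mc²) = γ − 1 = 1.30923 − 1 = 0.3092.

0.3092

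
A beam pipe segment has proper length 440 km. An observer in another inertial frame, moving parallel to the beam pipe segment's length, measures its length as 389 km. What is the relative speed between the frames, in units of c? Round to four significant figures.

0.4673c

Length contraction gives γ = L₀/L = 440/389 = 1.1311.
β = √(1 − 1/γ²) = √0.218376 = 0.4673.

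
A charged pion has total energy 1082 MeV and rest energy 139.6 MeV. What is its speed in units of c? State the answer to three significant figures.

Total energy E = γmc² gives γ = 1082/139.6 = 7.7507.
Hence β = √(1 − 1/γ²) = √(1 − 0.0166463) = √0.9833537 = 0.992.

0.992c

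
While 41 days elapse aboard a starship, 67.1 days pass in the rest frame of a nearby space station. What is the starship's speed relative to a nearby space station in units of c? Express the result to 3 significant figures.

0.792c

γ = Δt/Δτ = 67.1/41 = 1.6366.
β = √(1 − 1/γ²) = √(1 − 0.373349) = √0.626651 = 0.792.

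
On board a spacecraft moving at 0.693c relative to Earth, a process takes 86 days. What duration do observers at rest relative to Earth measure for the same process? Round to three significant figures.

119 days

Lorentz factor: γ = (1 − 0.480249)^(−1/2) = 1.3871.
Time dilation: Δt = γ·Δτ = 1.3871 × 86 = 119 days.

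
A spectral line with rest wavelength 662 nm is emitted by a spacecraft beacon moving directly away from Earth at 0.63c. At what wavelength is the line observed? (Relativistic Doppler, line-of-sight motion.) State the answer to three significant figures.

1390 nm

Relativistic Doppler for wavelength: λ_obs = λ_src · √((1+β)/(1−β)).
With β = 0.63: factor = √(1.63/0.37) = 2.0989.
λ_obs = 662 × 2.0989 = 1390 nm.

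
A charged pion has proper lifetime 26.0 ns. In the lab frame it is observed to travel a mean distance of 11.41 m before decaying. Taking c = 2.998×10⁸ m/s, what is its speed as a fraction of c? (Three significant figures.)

Lab distance = (lab lifetime)·v = γτ·βc, so βγ = d/(cτ) = 11.41/(2.998×10⁸ × 2.600×10^-8) = 1.4638.
With βγ = 1.4638: γ² = 1 + (βγ)² = 3.14271, and β = (βγ)/γ = 1.4638/1.77277 = 0.826.

0.826c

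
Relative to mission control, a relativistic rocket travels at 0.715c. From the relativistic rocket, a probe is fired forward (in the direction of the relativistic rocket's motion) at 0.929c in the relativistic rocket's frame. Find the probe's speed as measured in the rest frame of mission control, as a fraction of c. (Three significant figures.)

0.988c

In units of c, u = (u' + v)/(1 + u'v) with u' = 0.929 and v = 0.715.
Numerator: 0.929 + 0.715 = 1.644. Denominator: 1 + (0.929)(0.715) = 1.664235.
u = 1.644/1.664235 = 0.98784, so the speed is 0.988c.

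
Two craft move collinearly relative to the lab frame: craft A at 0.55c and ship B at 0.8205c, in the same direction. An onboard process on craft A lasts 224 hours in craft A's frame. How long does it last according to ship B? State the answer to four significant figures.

257.5 hours

Speed of craft A in ship B's frame: u = (v_A − v_B)/(1 − v_A v_B/c²) = (0.55 − 0.8205)/(1 − 0.55×0.8205) = −0.2705/0.548725 = −0.49296; |u| = 0.49296c.
At |u| = 0.49296c, γ = (1 − 0.24301)^(−1/2) = 1.1494.
The clock on craft A records proper time, so ship B measures Δt = γΔτ = 1.1494 × 224 = 257.5 hours.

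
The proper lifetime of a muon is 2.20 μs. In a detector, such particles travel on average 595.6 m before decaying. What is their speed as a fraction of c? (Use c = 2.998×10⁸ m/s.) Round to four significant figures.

0.6702c

d = βγcτ ⇒ βγ = d/(cτ) = 595.6 m / (659.56 m) = 0.90303.
β = (βγ)/√(1+(βγ)²) = 0.90303/√1.815463 = 0.6702.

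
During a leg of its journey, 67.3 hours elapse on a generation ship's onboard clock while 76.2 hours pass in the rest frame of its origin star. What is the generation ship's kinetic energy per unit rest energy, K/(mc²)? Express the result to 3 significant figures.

γ = Δt/Δτ = 76.2/67.3 = 1.13224.
Since K = (γ−1)mc², K/(mc²) = 1.13224 − 1 = 0.132.

0.132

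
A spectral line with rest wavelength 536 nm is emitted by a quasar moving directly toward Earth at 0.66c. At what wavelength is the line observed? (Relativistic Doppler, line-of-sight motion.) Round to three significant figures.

Relativistic Doppler for wavelength: λ_obs = λ_src · √((1−β)/(1+β)).
With β = 0.66: factor = √(0.34/1.66) = 0.45257.
λ_obs = 536 × 0.45257 = 243 nm.

243 nm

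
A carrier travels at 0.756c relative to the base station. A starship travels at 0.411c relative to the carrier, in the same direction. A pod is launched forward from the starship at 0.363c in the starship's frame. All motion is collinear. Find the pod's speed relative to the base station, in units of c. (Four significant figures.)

0.9472c

Compose velocities in two stages. Stage 1 (into S'): u₁ = (0.363+0.411)/(1+0.363×0.411) = 0.67352.
Stage 2 (into S): u = (0.67352+0.756)/(1+0.67352×0.756) = 0.94722, so the speed is 0.9472c.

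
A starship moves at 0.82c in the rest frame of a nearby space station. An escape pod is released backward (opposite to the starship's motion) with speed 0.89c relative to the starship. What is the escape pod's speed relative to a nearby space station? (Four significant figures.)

0.2591c

Relativistic velocity addition: u = (u' + v)/(1 + u'v/c²), with u' = −0.89c and v = 0.82c.
Numerator: −0.89 + 0.82 = −0.07. Denominator: 1 + (−0.89)(0.82) = 0.2702.
u = −0.07/0.2702 = −0.25907, so the speed is 0.2591c.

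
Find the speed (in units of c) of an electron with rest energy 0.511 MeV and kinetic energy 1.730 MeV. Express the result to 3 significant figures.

γ = 1 + K/(mc²) = 1 + 1.730/0.511 = 4.3855.
β = √(1 − 1/γ²) = √(1 − 0.051995) = √0.948005 = 0.974.

0.974c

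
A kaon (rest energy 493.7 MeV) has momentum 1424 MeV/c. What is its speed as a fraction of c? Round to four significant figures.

0.9448c

pc/(mc²) = 1424/493.7 = 2.8843 = βγ = β/√(1−β²).
So β² = x²/(1 + x²) with x = 2.8843: x² = 8.31919, β² = 8.31919/9.31919 = 0.892695, β = 0.9448.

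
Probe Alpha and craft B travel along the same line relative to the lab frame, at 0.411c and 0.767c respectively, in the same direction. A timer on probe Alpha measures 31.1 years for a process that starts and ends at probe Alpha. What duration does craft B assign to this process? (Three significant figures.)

Transform probe Alpha's velocity into craft B's frame: (0.411 − 0.767)/(1 − 0.411·0.767) = −0.356/0.684763, so the relative speed is 0.51989c.
γ for this relative speed: γ = 1/√(1 − 0.270286) = 1.1706.
Probe Alpha's interval is proper; time dilation gives Δt_B = γΔτ = 1.1706 × 31.1 years = 36.4 years.

36.4 years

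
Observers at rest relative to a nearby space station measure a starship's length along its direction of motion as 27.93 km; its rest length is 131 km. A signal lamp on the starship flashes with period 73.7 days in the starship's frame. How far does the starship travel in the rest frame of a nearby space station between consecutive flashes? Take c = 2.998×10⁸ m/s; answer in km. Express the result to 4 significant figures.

8.748×10^12 km

γ = L₀/L = 131/27.93 = 4.6903.
β = √(1 − 1/γ²) = 0.97701. Lab-frame period = γτ = 4.6903×73.7 days = 345.68 days. Distance = βc × γτ = 0.97701 × 2.998×10⁸ m/s × 29866752 s = 8.7482×10^15 m = 8.748×10^12 km.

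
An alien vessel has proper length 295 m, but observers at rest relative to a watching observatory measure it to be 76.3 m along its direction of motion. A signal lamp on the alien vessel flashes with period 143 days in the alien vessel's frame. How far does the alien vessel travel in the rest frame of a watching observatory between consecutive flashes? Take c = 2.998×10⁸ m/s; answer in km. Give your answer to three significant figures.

1.38×10^13 km

γ = L₀/L = 295/76.3 = 3.86632.
β = √(1 − 1/γ²) = 0.96597. Lab-frame period = γτ = 3.86632×143 days = 552.88 days. Distance = βc × γτ = 0.96597 × 2.998×10⁸ m/s × 47768832 s = 1.3834×10^16 m = 1.38×10^13 km.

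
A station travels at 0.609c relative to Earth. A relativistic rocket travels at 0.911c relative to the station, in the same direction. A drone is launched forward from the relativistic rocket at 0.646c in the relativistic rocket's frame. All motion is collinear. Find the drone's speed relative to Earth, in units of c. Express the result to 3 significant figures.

Apply u = (u'+v)/(1+u'v) twice. Drone in the station frame: (0.646+0.911)/(1+0.646·0.911) = 1.557/1.588506 = 0.98017c.
That velocity, transformed to the rest frame of Earth: (0.98017+0.609)/(1+0.98017·0.609) = 1.58917/1.59692353 = 0.99514c.

0.995c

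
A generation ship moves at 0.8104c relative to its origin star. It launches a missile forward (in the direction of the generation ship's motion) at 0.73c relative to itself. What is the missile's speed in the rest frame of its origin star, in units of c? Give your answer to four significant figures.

In units of c, u = (u' + v)/(1 + u'v) with u' = 0.73 and v = 0.8104.
Numerator: 0.73 + 0.8104 = 1.5404. Denominator: 1 + (0.73)(0.8104) = 1.591592.
u = 1.5404/1.591592 = 0.96784, so the speed is 0.9678c.

0.9678c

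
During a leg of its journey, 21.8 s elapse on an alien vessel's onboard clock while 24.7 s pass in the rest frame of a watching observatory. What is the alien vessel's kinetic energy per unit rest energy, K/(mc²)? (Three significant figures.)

0.133

The time-dilation ratio gives γ = 24.7/21.8 = 1.13303.
K/(mc²) = γ − 1 = 1.13303 − 1 = 0.133.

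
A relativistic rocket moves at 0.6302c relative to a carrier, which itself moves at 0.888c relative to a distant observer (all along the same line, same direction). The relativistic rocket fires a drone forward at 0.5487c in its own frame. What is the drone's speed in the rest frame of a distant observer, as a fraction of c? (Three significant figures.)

Compose velocities in two stages. Stage 1 (into S'): u₁ = (0.5487+0.6302)/(1+0.5487×0.6302) = 0.87599.
Stage 2 (into S): u = (0.87599+0.888)/(1+0.87599×0.888) = 0.99219, so the speed is 0.992c.

0.992c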